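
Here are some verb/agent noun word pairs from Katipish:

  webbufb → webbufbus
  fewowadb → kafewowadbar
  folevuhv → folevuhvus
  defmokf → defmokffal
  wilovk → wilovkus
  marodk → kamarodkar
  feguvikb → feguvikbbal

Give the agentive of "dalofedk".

"dalofedk" has second-to-last letter 'd'. The stems whose second-to-last letter is 'd' (marodk → kamarodkar, fewowadb → kafewowadbar) add ka- … -ar around the stem.
The other patterns: stems whose second-to-last letter is 'k' double the final consonant and add -al; stems whose second-to-last letter is 'f', 'h' or 'v' add -us.
So dalofedk → kadalofedkar.

kadalofedkar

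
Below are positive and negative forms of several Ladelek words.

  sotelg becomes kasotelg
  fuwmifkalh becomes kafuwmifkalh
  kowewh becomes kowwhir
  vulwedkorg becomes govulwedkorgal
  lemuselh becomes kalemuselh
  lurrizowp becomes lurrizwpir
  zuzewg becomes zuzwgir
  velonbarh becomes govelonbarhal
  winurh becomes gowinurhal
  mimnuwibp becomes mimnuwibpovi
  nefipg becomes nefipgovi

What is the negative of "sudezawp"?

sudezwpir

winurh and fuwmifkalh both end in -h yet inflect differently (gowinurhal, kafuwmifkalh), so the final letter is not what conditions the rule; the second-to-last letter is.
"sudezawp" has second-to-last letter 'w'. The stems whose second-to-last letter is 'w' (lurrizowp → lurrizwpir, zuzewg → zuzwgir, kowewh → kowwhir) delete the last vowel and add -ir.
The other patterns: stems whose second-to-last letter is 'r' add go- … -al around the stem; stems whose second-to-last letter is 'l' add the prefix ka-; stems whose second-to-last letter is 'b' or 'p' add -ovi.
So sudezawp → sudezwpir.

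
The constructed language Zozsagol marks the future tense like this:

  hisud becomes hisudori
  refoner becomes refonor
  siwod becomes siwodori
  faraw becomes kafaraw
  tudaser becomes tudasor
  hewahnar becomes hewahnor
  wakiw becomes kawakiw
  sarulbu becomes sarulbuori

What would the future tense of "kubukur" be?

hewahnar and faraw both have last vowel 'a' yet inflect differently (hewahnor, kafaraw), so the last vowel is not what conditions the rule; the final letter is.
"kubukur" ends in -r. The stems ending in -r (refoner → refonor, tudaser → tudasor, hewahnar → hewahnor) change the last vowel to 'o'.
So kubukur → kubukor.

kubukor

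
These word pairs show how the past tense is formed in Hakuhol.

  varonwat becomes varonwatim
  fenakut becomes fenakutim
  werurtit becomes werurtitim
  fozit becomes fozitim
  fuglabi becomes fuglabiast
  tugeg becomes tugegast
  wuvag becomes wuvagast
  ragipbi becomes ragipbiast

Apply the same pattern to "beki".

bekiast

"beki" ends in -i. The stems ending in -i (fuglabi → fuglabiast, ragipbi → ragipbiast) add -ast.
The other pattern: stems ending in -t add -im.
So beki → bekiast.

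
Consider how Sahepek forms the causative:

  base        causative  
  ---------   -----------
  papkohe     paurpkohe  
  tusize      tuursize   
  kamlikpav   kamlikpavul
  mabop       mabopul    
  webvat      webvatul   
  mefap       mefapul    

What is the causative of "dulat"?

papkohe and kamlikpav both have 3 vowels yet inflect differently (paurpkohe, kamlikpavul), so the number of vowels is not what conditions the rule; the final letter is.
"dulat" ends in -t. The one such stem in the data (webvat → webvatul) adds -ul, so the same rule applies.
The other pattern: stems ending in -e insert -ur- after the first vowel.
So dulat → dulatul.

dulatul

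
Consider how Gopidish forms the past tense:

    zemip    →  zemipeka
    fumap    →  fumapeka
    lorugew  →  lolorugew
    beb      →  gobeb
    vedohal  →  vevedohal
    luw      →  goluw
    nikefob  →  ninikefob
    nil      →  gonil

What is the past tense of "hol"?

gohol

"hol" has 1 vowel. The stems with 1 vowel (nil → gonil, beb → gobeb, luw → goluw) add the prefix go-.
So hol → gohol.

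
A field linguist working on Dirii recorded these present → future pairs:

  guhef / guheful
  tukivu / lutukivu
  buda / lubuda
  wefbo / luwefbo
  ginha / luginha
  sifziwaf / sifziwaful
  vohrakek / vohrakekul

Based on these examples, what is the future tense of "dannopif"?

dannopiful

buda and sifziwaf both have last vowel 'a' yet inflect differently (lubuda, sifziwaful), so the last vowel is not what conditions the rule; whether the stem ends in a vowel or a consonant is.
"dannopif" ends in a consonant. The stems ending in a consonant (guhef → guheful, vohrakek → vohrakekul, sifziwaf → sifziwaful) add -ul.
The other pattern: stems ending in a vowel add the prefix lu-.
So dannopif → dannopiful.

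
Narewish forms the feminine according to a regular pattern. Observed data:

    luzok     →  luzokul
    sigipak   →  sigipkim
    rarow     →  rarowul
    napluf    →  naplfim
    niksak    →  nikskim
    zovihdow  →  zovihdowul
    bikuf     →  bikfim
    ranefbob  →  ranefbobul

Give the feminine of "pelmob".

pelmobul

luzok and sigipak both end in -k yet inflect differently (luzokul, sigipkim), so the final letter is not what conditions the rule; the last vowel is.
"pelmob" has last vowel 'o'. The stems whose last vowel is 'o' (ranefbob → ranefbobul, rarow → rarowul, zovihdow → zovihdowul) add -ul.
So pelmob → pelmobul.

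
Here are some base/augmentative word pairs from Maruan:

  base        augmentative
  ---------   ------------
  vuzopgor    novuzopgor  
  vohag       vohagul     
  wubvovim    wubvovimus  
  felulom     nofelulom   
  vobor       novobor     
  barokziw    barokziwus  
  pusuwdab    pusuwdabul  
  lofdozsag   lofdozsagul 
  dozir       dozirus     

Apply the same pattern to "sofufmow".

nosofufmow

vobor and dozir both end in -r yet inflect differently (novobor, dozirus), so the final letter is not what conditions the rule; the last vowel is.
"sofufmow" has last vowel 'o'. The stems whose last vowel is 'o' (vobor → novobor, vuzopgor → novuzopgor, felulom → nofelulom) add the prefix no-.
So sofufmow → nosofufmow.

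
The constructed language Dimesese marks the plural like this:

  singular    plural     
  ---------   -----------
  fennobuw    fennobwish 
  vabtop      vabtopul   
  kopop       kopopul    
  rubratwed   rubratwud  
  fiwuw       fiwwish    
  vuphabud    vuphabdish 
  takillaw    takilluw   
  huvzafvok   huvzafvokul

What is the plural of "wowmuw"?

vuphabud and rubratwed both end in -d yet inflect differently (vuphabdish, rubratwud), so the final letter is not what conditions the rule; the last vowel is.
"wowmuw" has last vowel 'u'. The stems whose last vowel is 'u' (fennobuw → fennobwish, fiwuw → fiwwish, vuphabud → vuphabdish) delete the last vowel and add -ish.
So wowmuw → wowmwish.

wowmwish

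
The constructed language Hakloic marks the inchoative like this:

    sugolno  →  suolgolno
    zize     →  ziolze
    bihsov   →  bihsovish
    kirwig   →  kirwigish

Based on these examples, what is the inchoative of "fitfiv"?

"fitfiv" ends in a consonant. The stems ending in a consonant (bihsov → bihsovish, kirwig → kirwigish) add -ish.
The other pattern: stems ending in a vowel insert -ol- after the first vowel.
So fitfiv → fitfivish.

fitfivish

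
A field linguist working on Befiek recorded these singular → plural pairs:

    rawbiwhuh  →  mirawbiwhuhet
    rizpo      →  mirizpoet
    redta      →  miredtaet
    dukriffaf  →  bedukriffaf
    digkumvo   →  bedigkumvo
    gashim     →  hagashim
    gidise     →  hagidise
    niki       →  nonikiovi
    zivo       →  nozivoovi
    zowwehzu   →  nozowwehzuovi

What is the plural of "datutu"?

"datutu" begins with d-. The stems beginning with d- (dukriffaf → bedukriffaf, digkumvo → bedigkumvo) add the prefix be-.
So datutu → bedatutu.

bedatutu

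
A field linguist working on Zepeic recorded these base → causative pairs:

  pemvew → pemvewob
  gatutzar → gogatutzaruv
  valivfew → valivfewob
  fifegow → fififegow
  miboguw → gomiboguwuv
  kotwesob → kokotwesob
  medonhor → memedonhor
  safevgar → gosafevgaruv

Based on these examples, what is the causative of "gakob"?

gagakob

fifegow and valivfew both end in -w yet inflect differently (fififegow, valivfewob), so the final letter is not what conditions the rule; the last vowel is.
"gakob" has last vowel 'o'. The stems whose last vowel is 'o' (kotwesob → kokotwesob, fifegow → fififegow, medonhor → memedonhor) repeat the first consonant+vowel as a prefix.
So gakob → gagakob.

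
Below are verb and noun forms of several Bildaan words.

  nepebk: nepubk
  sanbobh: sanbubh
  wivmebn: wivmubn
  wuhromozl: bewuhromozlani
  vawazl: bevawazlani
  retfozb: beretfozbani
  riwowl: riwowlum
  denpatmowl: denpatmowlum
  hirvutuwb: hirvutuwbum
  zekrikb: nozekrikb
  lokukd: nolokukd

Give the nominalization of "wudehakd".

nowudehakd

wuhromozl and riwowl both end in -l yet inflect differently (bewuhromozlani, riwowlum), so the final letter is not what conditions the rule; the second-to-last letter is.
"wudehakd" has second-to-last letter 'k'. The stems whose second-to-last letter is 'k' (zekrikb → nozekrikb, lokukd → nolokukd) add the prefix no-.
So wudehakd → nowudehakd.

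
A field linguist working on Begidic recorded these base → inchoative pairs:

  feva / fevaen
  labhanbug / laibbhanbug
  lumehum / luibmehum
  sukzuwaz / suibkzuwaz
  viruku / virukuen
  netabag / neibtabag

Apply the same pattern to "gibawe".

gibaween

viruku and lumehum both have last vowel 'u' yet inflect differently (virukuen, luibmehum), so the last vowel is not what conditions the rule; whether the stem ends in a vowel or a consonant is.
"gibawe" ends in a vowel. The stems ending in a vowel (feva → fevaen, viruku → virukuen) add -en.
So gibawe → gibaween.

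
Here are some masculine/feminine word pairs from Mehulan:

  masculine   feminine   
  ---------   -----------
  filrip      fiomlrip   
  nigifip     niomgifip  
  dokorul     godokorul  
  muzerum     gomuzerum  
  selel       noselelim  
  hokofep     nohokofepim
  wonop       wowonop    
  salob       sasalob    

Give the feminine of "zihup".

gozihup

dokorul and selel both end in -l yet inflect differently (godokorul, noselelim), so the final letter is not what conditions the rule; the last vowel is.
"zihup" has last vowel 'u'. The stems whose last vowel is 'u' (dokorul → godokorul, muzerum → gomuzerum) add the prefix go-.
So zihup → gozihup.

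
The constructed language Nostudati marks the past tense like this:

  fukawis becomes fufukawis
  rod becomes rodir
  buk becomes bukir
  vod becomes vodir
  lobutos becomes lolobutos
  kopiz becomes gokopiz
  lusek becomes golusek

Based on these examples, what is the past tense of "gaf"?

buk and lusek both end in -k yet inflect differently (bukir, golusek), so the final letter is not what conditions the rule; the number of vowels is.
"gaf" has 1 vowel. The stems with 1 vowel (buk → bukir, vod → vodir, rod → rodir) add -ir.
The other patterns: stems with 2 vowels add the prefix go-; stems with 3 vowels repeat the first consonant+vowel as a prefix.
So gaf → gafir.

gafir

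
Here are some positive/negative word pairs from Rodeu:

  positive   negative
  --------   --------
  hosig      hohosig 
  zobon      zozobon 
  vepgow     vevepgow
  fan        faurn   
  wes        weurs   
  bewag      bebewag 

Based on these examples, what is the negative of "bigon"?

bibigon

"bigon" has 2 vowels. The stems with 2 vowels (vepgow → vevepgow, zobon → zozobon, bewag → bebewag) repeat the first consonant+vowel as a prefix.
The other pattern: stems with 1 vowel insert -ur- after the first vowel.
So bigon → bibigon.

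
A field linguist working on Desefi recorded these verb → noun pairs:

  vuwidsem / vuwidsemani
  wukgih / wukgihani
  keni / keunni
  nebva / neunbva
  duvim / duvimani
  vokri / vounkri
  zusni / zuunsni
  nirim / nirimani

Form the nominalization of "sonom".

wukgih and zusni both have last vowel 'i' yet inflect differently (wukgihani, zuunsni), so the last vowel is not what conditions the rule; whether the stem ends in a vowel or a consonant is.
"sonom" ends in a consonant. The stems ending in a consonant (wukgih → wukgihani, vuwidsem → vuwidsemani, nirim → nirimani) add -ani.
So sonom → sonomani.

sonomani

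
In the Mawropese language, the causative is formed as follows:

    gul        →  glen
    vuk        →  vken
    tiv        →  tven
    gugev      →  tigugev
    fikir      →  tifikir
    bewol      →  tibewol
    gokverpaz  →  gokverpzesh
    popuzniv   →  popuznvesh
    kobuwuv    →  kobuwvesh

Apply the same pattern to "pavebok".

pavebkesh

"pavebok" has 3 vowels. The stems with 3 vowels (gokverpaz → gokverpzesh, popuzniv → popuznvesh, kobuwuv → kobuwvesh) delete the last vowel and add -esh.
So pavebok → pavebkesh.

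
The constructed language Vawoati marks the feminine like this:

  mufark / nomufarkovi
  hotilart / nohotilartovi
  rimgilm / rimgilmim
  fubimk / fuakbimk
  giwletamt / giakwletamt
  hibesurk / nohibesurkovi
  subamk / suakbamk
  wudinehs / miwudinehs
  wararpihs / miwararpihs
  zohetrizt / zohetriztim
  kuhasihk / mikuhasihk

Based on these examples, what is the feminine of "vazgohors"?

novazgohorsovi

kuhasihk and fubimk both end in -k yet inflect differently (mikuhasihk, fuakbimk), so the final letter is not what conditions the rule; the second-to-last letter is.
"vazgohors" has second-to-last letter 'r'. The stems whose second-to-last letter is 'r' (hotilart → nohotilartovi, mufark → nomufarkovi, hibesurk → nohibesurkovi) add no- … -ovi around the stem.
The other patterns: stems whose second-to-last letter is 'h' add the prefix mi-; stems whose second-to-last letter is 'm' insert -ak- after the first vowel; stems whose second-to-last letter is 'l' or 'z' add -im.
So vazgohors → novazgohorsovi.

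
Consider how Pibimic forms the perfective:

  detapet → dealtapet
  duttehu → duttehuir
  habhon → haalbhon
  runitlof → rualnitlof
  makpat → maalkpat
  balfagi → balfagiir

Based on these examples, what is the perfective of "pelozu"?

"pelozu" ends in a vowel. The stems ending in a vowel (duttehu → duttehuir, balfagi → balfagiir) add -ir.
The other pattern: stems ending in a consonant insert -al- after the first vowel.
So pelozu → pelozuir.

pelozuir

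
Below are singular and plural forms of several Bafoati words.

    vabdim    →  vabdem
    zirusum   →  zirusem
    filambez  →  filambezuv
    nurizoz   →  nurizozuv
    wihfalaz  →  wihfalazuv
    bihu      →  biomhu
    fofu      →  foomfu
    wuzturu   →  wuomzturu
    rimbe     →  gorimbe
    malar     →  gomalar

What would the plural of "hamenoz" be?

hamenozuv

"hamenoz" ends in -z. The stems ending in -z (filambez → filambezuv, nurizoz → nurizozuv, wihfalaz → wihfalazuv) add -uv.
The other patterns: stems ending in -m change the last vowel to 'e'; stems ending in -u insert -om- after the first vowel; stems ending in -e or -r add the prefix go-.
So hamenoz → hamenozuv.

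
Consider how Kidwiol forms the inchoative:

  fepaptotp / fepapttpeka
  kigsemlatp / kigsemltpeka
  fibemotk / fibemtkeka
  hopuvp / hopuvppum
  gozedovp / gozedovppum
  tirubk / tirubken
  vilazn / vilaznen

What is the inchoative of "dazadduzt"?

dazadduzten

fepaptotp and hopuvp both end in -p yet inflect differently (fepapttpeka, hopuvppum), so the final letter is not what conditions the rule; the second-to-last letter is.
"dazadduzt" has second-to-last letter 'z'. The one such stem in the data (vilazn → vilaznen) adds -en, so the same rule applies.
The other patterns: stems whose second-to-last letter is 't' delete the last vowel and add -eka; stems whose second-to-last letter is 'v' double the final consonant and add -um.
So dazadduzt → dazadduzten.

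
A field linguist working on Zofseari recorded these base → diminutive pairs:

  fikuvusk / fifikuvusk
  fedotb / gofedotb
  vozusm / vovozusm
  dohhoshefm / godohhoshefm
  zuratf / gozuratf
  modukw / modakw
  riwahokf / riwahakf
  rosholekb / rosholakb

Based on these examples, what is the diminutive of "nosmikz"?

riwahokf and zuratf both end in -f yet inflect differently (riwahakf, gozuratf), so the final letter is not what conditions the rule; the second-to-last letter is.
"nosmikz" has second-to-last letter 'k'. The stems whose second-to-last letter is 'k' (modukw → modakw, rosholekb → rosholakb, riwahokf → riwahakf) change the last vowel to 'a'.
So nosmikz → nosmakz.

nosmakz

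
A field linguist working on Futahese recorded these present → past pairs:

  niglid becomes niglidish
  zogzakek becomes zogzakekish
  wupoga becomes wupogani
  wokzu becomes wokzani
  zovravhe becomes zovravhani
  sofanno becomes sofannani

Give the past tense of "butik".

"butik" ends in a consonant. The stems ending in a consonant (zogzakek → zogzakekish, niglid → niglidish) add -ish.
The other pattern: stems ending in a vowel drop the final letter and add -ani.
So butik → butikish.

butikish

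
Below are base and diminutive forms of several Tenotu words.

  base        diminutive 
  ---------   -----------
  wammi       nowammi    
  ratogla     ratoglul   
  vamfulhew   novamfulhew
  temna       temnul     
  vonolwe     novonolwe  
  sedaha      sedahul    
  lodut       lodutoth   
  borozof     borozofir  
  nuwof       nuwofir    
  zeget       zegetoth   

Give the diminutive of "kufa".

"kufa" ends in -a. The stems ending in -a (sedaha → sedahul, ratogla → ratoglul, temna → temnul) drop the final letter and add -ul.
So kufa → kuful.

kuful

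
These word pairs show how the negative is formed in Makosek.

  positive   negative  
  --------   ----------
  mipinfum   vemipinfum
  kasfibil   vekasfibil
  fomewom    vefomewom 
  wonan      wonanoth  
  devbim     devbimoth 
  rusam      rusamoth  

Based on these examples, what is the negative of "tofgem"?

tofgemoth

mipinfum and devbim both end in -m yet inflect differently (vemipinfum, devbimoth), so the final letter is not what conditions the rule; the number of vowels is.
"tofgem" has 2 vowels. The stems with 2 vowels (wonan → wonanoth, devbim → devbimoth, rusam → rusamoth) add -oth.
The other pattern: stems with 3 vowels add the prefix ve-.
So tofgem → tofgemoth.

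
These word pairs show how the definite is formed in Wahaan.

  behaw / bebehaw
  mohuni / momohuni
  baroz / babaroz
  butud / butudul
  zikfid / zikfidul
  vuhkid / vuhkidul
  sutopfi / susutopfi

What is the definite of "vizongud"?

"vizongud" ends in -d. The stems ending in -d (vuhkid → vuhkidul, zikfid → zikfidul, butud → butudul) add -ul.
The other pattern: stems ending in -i, -w or -z repeat the first consonant+vowel as a prefix.
So vizongud → vizongudul.

vizongudul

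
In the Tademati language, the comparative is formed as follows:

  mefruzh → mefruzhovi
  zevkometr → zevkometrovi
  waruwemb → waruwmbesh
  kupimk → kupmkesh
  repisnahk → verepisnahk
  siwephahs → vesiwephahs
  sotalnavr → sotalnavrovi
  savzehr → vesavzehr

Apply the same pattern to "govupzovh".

"govupzovh" has second-to-last letter 'v'. The one such stem in the data (sotalnavr → sotalnavrovi) adds -ovi, so the same rule applies.
The other patterns: stems whose second-to-last letter is 'm' delete the last vowel and add -esh; stems whose second-to-last letter is 'h' add the prefix ve-.
So govupzovh → govupzovhovi.

govupzovhovi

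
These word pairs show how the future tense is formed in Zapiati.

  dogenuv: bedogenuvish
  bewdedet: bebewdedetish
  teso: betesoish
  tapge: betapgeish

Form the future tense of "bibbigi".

Every pair shown (dogenuv → bedogenuvish, bewdedet → bebewdedetish, teso → betesoish, …) follows the same rule: add be- … -ish around the stem.
So bibbigi → bebibbigiish.

bebibbigiish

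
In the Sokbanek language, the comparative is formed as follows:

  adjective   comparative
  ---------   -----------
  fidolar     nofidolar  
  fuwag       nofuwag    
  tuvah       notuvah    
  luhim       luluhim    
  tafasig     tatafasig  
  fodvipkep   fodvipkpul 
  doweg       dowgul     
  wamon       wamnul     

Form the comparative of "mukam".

fuwag and tafasig both end in -g yet inflect differently (nofuwag, tatafasig), so the final letter is not what conditions the rule; the last vowel is.
"mukam" has last vowel 'a'. The stems whose last vowel is 'a' (fidolar → nofidolar, fuwag → nofuwag, tuvah → notuvah) add the prefix no-.
So mukam → nomukam.

nomukam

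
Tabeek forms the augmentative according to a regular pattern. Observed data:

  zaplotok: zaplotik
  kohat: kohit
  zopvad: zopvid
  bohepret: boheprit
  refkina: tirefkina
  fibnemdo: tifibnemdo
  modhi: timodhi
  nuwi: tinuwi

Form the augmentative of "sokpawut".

sokpawit

"sokpawut" ends in a consonant. The stems ending in a consonant (zaplotok → zaplotik, kohat → kohit, zopvad → zopvid) change the last vowel to 'i'.
The other pattern: stems ending in a vowel add the prefix ti-.
So sokpawut → sokpawit.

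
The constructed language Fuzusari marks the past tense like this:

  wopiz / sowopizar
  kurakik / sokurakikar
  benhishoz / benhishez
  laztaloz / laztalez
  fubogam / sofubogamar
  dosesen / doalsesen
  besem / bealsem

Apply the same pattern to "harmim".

besem and fubogam both end in -m yet inflect differently (bealsem, sofubogamar), so the final letter is not what conditions the rule; the last vowel is.
"harmim" has last vowel 'i'. The stems whose last vowel is 'i' (wopiz → sowopizar, kurakik → sokurakikar) add so- … -ar around the stem.
So harmim → soharmimar.

soharmimar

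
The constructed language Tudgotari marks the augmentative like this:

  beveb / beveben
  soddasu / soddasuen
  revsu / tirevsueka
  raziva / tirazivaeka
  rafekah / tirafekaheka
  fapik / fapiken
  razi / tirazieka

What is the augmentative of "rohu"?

revsu and soddasu both end in -u yet inflect differently (tirevsueka, soddasuen), so the final letter is not what conditions the rule; the first letter is.
"rohu" begins with r-. The stems beginning with r- (razi → tirazieka, revsu → tirevsueka, rafekah → tirafekaheka) add ti- … -eka around the stem.
So rohu → tirohueka.

tirohueka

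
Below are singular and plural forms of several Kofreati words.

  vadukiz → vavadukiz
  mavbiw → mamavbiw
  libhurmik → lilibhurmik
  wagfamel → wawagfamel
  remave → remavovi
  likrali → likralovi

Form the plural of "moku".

wagfamel and remave both have last vowel 'e' yet inflect differently (wawagfamel, remavovi), so the last vowel is not what conditions the rule; whether the stem ends in a vowel or a consonant is.
"moku" ends in a vowel. The stems ending in a vowel (remave → remavovi, likrali → likralovi) drop the final letter and add -ovi.
The other pattern: stems ending in a consonant repeat the first consonant+vowel as a prefix.
So moku → mokovi.

mokovi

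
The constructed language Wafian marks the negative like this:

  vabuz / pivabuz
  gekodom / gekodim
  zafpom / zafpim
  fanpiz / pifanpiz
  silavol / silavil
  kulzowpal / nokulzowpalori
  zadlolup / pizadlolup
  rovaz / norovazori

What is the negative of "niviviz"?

kulzowpal and silavol both end in -l yet inflect differently (nokulzowpalori, silavil), so the final letter is not what conditions the rule; the last vowel is.
"niviviz" has last vowel 'i'. The one such stem in the data (fanpiz → pifanpiz) adds the prefix pi-, so the same rule applies.
So niviviz → piniviviz.

piniviviz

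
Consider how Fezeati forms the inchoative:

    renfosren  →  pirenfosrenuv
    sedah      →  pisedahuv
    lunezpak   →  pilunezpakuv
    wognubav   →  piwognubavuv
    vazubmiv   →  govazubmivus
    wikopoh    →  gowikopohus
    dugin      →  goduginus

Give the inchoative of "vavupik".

govavupikus

wognubav and vazubmiv both end in -v yet inflect differently (piwognubavuv, govazubmivus), so the final letter is not what conditions the rule; the last vowel is.
"vavupik" has last vowel 'i'. The stems whose last vowel is 'i' (vazubmiv → govazubmivus, dugin → goduginus) add go- … -us around the stem.
The other pattern: stems whose last vowel is 'a' or 'e' add pi- … -uv around the stem.
So vavupik → govavupikus.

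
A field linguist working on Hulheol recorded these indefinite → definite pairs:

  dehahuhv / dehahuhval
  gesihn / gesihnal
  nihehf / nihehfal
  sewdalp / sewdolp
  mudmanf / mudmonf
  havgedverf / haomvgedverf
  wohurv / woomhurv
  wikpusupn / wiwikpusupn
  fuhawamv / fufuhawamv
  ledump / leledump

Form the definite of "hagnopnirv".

haomgnopnirv

nihehf and mudmanf both end in -f yet inflect differently (nihehfal, mudmonf), so the final letter is not what conditions the rule; the second-to-last letter is.
"hagnopnirv" has second-to-last letter 'r'. The stems whose second-to-last letter is 'r' (havgedverf → haomvgedverf, wohurv → woomhurv) insert -om- after the first vowel.
The other patterns: stems whose second-to-last letter is 'h' add -al; stems whose second-to-last letter is 'l' or 'n' change the last vowel to 'o'; stems whose second-to-last letter is 'm' or 'p' repeat the first consonant+vowel as a prefix.
So hagnopnirv → haomgnopnirv.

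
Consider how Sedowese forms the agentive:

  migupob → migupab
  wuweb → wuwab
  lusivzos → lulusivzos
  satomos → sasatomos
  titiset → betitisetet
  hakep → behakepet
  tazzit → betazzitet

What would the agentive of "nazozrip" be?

migupob and lusivzos both have last vowel 'o' yet inflect differently (migupab, lulusivzos), so the last vowel is not what conditions the rule; the final letter is.
"nazozrip" ends in -p. The one such stem in the data (hakep → behakepet) adds be- … -et around the stem, so the same rule applies.
So nazozrip → benazozripet.

benazozripet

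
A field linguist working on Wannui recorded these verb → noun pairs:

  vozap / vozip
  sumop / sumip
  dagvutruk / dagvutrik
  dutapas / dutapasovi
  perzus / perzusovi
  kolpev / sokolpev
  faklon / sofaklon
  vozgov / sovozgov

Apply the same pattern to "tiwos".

tiwosovi

"tiwos" ends in -s. The stems ending in -s (dutapas → dutapasovi, perzus → perzusovi) add -ovi.
The other patterns: stems ending in -k or -p change the last vowel to 'i'; stems ending in -n or -v add the prefix so-.
So tiwos → tiwosovi.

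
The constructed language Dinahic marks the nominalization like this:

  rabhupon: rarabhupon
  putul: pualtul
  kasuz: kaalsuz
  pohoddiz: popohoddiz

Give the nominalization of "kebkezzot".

kekebkezzot

pohoddiz and kasuz both end in -z yet inflect differently (popohoddiz, kaalsuz), so the final letter is not what conditions the rule; the number of vowels is.
"kebkezzot" has 3 vowels. The stems with 3 vowels (pohoddiz → popohoddiz, rabhupon → rarabhupon) repeat the first consonant+vowel as a prefix.
So kebkezzot → kekebkezzot.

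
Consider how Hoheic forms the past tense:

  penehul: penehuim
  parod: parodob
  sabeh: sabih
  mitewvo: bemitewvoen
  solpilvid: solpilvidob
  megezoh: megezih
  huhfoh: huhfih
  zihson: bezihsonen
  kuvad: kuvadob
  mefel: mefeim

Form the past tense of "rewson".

"rewson" ends in -n. The one such stem in the data (zihson → bezihsonen) adds be- … -en around the stem, so the same rule applies.
The other patterns: stems ending in -l drop the final letter and add -im; stems ending in -d add -ob; stems ending in -h change the last vowel to 'i'.
So rewson → berewsonen.

berewsonen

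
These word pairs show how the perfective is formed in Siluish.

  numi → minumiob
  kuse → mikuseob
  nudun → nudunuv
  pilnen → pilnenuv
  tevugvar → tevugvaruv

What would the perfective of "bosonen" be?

kuse and pilnen both have last vowel 'e' yet inflect differently (mikuseob, pilnenuv), so the last vowel is not what conditions the rule; whether the stem ends in a vowel or a consonant is.
"bosonen" ends in a consonant. The stems ending in a consonant (nudun → nudunuv, pilnen → pilnenuv, tevugvar → tevugvaruv) add -uv.
The other pattern: stems ending in a vowel add mi- … -ob around the stem.
So bosonen → bosonenuv.

bosonenuv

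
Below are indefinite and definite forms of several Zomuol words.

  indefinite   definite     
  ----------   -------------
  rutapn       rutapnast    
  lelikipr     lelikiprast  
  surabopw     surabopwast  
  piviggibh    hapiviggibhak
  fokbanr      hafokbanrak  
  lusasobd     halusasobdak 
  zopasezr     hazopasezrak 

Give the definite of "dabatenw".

"dabatenw" has second-to-last letter 'n'. The one such stem in the data (fokbanr → hafokbanrak) adds ha- … -ak around the stem, so the same rule applies.
So dabatenw → hadabatenwak.

hadabatenwak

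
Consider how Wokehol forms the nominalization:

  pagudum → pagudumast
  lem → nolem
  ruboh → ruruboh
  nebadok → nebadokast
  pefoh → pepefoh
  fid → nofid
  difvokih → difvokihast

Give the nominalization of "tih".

lem and pagudum both end in -m yet inflect differently (nolem, pagudumast), so the final letter is not what conditions the rule; the number of vowels is.
"tih" has 1 vowel. The stems with 1 vowel (lem → nolem, fid → nofid) add the prefix no-.
The other patterns: stems with 2 vowels repeat the first consonant+vowel as a prefix; stems with 3 vowels add -ast.
So tih → notih.

notih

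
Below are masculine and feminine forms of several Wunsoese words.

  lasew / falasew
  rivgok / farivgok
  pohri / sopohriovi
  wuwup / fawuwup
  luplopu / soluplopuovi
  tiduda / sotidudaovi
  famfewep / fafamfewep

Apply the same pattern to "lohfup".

wuwup and luplopu both have last vowel 'u' yet inflect differently (fawuwup, soluplopuovi), so the last vowel is not what conditions the rule; whether the stem ends in a vowel or a consonant is.
"lohfup" ends in a consonant. The stems ending in a consonant (famfewep → fafamfewep, wuwup → fawuwup, rivgok → farivgok) add the prefix fa-.
The other pattern: stems ending in a vowel add so- … -ovi around the stem.
So lohfup → falohfup.

falohfup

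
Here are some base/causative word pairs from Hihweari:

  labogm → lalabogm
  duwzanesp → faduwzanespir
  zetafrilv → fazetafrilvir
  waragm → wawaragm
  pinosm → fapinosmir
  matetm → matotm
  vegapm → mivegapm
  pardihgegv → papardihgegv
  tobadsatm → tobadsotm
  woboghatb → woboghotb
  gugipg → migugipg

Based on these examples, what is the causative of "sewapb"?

misewapb

waragm and matetm both end in -m yet inflect differently (wawaragm, matotm), so the final letter is not what conditions the rule; the second-to-last letter is.
"sewapb" has second-to-last letter 'p'. The stems whose second-to-last letter is 'p' (gugipg → migugipg, vegapm → mivegapm) add the prefix mi-.
So sewapb → misewapb.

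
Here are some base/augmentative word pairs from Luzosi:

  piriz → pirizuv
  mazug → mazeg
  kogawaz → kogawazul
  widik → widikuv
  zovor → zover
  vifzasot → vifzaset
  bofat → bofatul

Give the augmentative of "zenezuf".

zenezef

piriz and kogawaz both end in -z yet inflect differently (pirizuv, kogawazul), so the final letter is not what conditions the rule; the last vowel is.
"zenezuf" has last vowel 'u'. The one such stem in the data (mazug → mazeg) changes the last vowel to 'e' (as do zovor, vifzasot), so the same rule applies.
The other patterns: stems whose last vowel is 'i' add -uv; stems whose last vowel is 'a' add -ul.
So zenezuf → zenezef.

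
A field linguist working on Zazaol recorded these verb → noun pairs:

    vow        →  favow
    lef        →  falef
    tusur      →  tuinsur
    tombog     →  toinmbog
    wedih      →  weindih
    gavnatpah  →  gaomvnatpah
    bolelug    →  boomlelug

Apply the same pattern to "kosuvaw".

koomsuvaw

"kosuvaw" has 3 vowels. The stems with 3 vowels (gavnatpah → gaomvnatpah, bolelug → boomlelug) insert -om- after the first vowel.
The other patterns: stems with 1 vowel add the prefix fa-; stems with 2 vowels insert -in- after the first vowel.
So kosuvaw → koomsuvaw.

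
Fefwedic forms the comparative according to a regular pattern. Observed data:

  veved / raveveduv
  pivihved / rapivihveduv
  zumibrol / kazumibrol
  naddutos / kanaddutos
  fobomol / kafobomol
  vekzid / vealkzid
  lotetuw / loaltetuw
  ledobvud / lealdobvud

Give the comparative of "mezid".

mealzid

veved and vekzid both end in -d yet inflect differently (raveveduv, vealkzid), so the final letter is not what conditions the rule; the last vowel is.
"mezid" has last vowel 'i'. The one such stem in the data (vekzid → vealkzid) inserts -al- after the first vowel (as do lotetuw, ledobvud), so the same rule applies.
So mezid → mealzid.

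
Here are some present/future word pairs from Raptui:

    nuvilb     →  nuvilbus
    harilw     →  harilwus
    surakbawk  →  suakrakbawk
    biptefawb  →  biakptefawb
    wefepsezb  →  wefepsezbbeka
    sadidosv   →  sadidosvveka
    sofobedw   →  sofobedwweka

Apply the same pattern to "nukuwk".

nuakkuwk

"nukuwk" has second-to-last letter 'w'. The stems whose second-to-last letter is 'w' (surakbawk → suakrakbawk, biptefawb → biakptefawb) insert -ak- after the first vowel.
So nukuwk → nuakkuwk.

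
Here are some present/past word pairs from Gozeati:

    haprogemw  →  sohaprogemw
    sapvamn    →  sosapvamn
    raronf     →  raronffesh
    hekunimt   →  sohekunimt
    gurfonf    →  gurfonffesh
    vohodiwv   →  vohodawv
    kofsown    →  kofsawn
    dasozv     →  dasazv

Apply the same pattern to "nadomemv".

sapvamn and kofsown both end in -n yet inflect differently (sosapvamn, kofsawn), so the final letter is not what conditions the rule; the second-to-last letter is.
"nadomemv" has second-to-last letter 'm'. The stems whose second-to-last letter is 'm' (haprogemw → sohaprogemw, sapvamn → sosapvamn, hekunimt → sohekunimt) add the prefix so-.
The other patterns: stems whose second-to-last letter is 'n' double the final consonant and add -esh; stems whose second-to-last letter is 'w' or 'z' change the last vowel to 'a'.
So nadomemv → sonadomemv.

sonadomemv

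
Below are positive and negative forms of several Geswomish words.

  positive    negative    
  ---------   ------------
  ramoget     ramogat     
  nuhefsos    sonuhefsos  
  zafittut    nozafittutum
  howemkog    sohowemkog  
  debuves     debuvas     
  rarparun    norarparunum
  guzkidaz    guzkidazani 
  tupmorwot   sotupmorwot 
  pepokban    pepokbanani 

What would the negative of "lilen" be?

lilan

debuves and nuhefsos both end in -s yet inflect differently (debuvas, sonuhefsos), so the final letter is not what conditions the rule; the last vowel is.
"lilen" has last vowel 'e'. The stems whose last vowel is 'e' (debuves → debuvas, ramoget → ramogat) change the last vowel to 'a'.
So lilen → lilan.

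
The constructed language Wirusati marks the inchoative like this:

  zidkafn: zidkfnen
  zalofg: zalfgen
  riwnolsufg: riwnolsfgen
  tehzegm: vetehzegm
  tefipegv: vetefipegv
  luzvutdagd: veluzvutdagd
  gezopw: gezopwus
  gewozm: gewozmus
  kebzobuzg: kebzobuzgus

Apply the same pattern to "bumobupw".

"bumobupw" has second-to-last letter 'p'. The one such stem in the data (gezopw → gezopwus) adds -us, so the same rule applies.
So bumobupw → bumobupwus.

bumobupwus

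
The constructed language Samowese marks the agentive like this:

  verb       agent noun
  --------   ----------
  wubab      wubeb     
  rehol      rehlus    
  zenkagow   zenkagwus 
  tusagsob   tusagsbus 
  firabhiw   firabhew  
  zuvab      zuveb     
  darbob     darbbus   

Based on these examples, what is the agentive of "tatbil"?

tatbel

darbob and zuvab both end in -b yet inflect differently (darbbus, zuveb), so the final letter is not what conditions the rule; the last vowel is.
"tatbil" has last vowel 'i'. The one such stem in the data (firabhiw → firabhew) changes the last vowel to 'e' (as do zuvab, wubab), so the same rule applies.
The other pattern: stems whose last vowel is 'o' delete the last vowel and add -us.
So tatbil → tatbel.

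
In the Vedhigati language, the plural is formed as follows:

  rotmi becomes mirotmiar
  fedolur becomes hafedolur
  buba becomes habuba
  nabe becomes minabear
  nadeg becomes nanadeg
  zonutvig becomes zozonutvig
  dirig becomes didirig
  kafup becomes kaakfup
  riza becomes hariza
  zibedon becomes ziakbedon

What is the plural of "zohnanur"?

hazohnanur

rotmi and zonutvig both have last vowel 'i' yet inflect differently (mirotmiar, zozonutvig), so the last vowel is not what conditions the rule; the final letter is.
"zohnanur" ends in -r. The one such stem in the data (fedolur → hafedolur) adds the prefix ha-, so the same rule applies.
The other patterns: stems ending in -e or -i add mi- … -ar around the stem; stems ending in -g repeat the first consonant+vowel as a prefix; stems ending in -n or -p insert -ak- after the first vowel.
So zohnanur → hazohnanur.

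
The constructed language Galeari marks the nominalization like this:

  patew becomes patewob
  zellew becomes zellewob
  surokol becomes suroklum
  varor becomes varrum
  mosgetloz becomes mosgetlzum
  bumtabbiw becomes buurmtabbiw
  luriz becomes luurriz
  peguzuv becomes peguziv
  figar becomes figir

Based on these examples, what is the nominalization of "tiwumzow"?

patew and bumtabbiw both end in -w yet inflect differently (patewob, buurmtabbiw), so the final letter is not what conditions the rule; the last vowel is.
"tiwumzow" has last vowel 'o'. The stems whose last vowel is 'o' (surokol → suroklum, varor → varrum, mosgetloz → mosgetlzum) delete the last vowel and add -um.
The other patterns: stems whose last vowel is 'e' add -ob; stems whose last vowel is 'i' insert -ur- after the first vowel; stems whose last vowel is 'a' or 'u' change the last vowel to 'i'.
So tiwumzow → tiwumzwum.

tiwumzwum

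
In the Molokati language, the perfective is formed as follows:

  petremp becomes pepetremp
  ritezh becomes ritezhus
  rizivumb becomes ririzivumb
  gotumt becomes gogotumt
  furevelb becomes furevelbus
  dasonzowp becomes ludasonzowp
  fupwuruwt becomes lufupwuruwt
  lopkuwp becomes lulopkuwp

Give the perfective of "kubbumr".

kukubbumr

"kubbumr" has second-to-last letter 'm'. The stems whose second-to-last letter is 'm' (petremp → pepetremp, gotumt → gogotumt, rizivumb → ririzivumb) repeat the first consonant+vowel as a prefix.
So kubbumr → kukubbumr.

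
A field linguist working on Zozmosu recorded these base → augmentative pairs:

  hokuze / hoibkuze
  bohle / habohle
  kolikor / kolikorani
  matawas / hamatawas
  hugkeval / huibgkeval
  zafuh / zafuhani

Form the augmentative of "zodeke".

hokuze and bohle both end in -e yet inflect differently (hoibkuze, habohle), so the final letter is not what conditions the rule; the first letter is.
"zodeke" begins with z-. The one such stem in the data (zafuh → zafuhani) adds -ani, so the same rule applies.
So zodeke → zodekeani.

zodekeani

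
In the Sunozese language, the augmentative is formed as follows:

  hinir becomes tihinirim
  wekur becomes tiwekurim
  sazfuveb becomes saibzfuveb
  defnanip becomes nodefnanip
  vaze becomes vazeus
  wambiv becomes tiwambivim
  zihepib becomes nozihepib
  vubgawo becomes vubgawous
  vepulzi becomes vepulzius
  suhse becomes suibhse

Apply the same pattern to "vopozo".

vaze and suhse both end in -e yet inflect differently (vazeus, suibhse), so the final letter is not what conditions the rule; the first letter is.
"vopozo" begins with v-. The stems beginning with v- (vaze → vazeus, vubgawo → vubgawous, vepulzi → vepulzius) add -us.
The other patterns: stems beginning with s- insert -ib- after the first vowel; stems beginning with d- or z- add the prefix no-; stems beginning with h- or w- add ti- … -im around the stem.
So vopozo → vopozous.

vopozous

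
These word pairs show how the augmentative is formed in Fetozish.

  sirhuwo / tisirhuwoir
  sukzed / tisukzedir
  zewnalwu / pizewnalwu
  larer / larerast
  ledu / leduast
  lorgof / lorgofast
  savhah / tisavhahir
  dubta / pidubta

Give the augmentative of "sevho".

tisevhoir

ledu and zewnalwu both end in -u yet inflect differently (leduast, pizewnalwu), so the final letter is not what conditions the rule; the first letter is.
"sevho" begins with s-. The stems beginning with s- (sirhuwo → tisirhuwoir, sukzed → tisukzedir, savhah → tisavhahir) add ti- … -ir around the stem.
So sevho → tisevhoir.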